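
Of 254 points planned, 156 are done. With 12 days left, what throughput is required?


Formula: Required rate = Remaining points / Days left
Remaining = 254 - 156 = 98 points
Required rate = 98 / 12 = 8.17 points/day

8.17 points/day


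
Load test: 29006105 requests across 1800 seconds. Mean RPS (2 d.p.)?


Formula: throughput = requests / seconds
throughput = 29006105 / 1800
throughput = 16114.5 requests/second

16114.5 requests/second


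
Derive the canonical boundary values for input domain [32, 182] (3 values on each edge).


Range: [32, 182]
Boundaries: just below min, min, min+1, max-1, max, just above max
Values: [31, 32, 33, 181, 182, 183]

[31, 32, 33, 181, 182, 183]


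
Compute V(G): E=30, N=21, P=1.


Formula: V(G) = E - N + 2P
V(G) = 30 - 21 + 2*1
V(G) = 9 + 2
V(G) = 11

11


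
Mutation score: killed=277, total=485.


Mutation score = killed / total * 100
Mutation score = 277 / 485 * 100
Mutation score = 57.11%

57.11%


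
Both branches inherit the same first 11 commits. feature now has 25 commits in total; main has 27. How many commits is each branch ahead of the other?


Common ancestor: commit #11
feature commits after divergence: 25 - 11 = 14
main commits after divergence: 27 - 11 = 16
feature is 14 commits ahead of main
main is 16 commits ahead of feature

feature ahead: 14, main ahead: 16


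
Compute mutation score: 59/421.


Mutation score = killed / total * 100
Mutation score = 59 / 421 * 100
Mutation score = 14.01%

14.01%


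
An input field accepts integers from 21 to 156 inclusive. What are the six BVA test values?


Range: [21, 156]
Boundaries: just below min, min, min+1, max-1, max, just above max
Values: [20, 21, 22, 155, 156, 157]

[20, 21, 22, 155, 156, 157]


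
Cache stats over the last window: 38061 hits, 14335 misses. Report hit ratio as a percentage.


Formula: hit rate = hits / (hits + misses) * 100
hit rate = 38061 / (38061 + 14335) * 100
hit rate = 38061 / 52396 * 100
hit rate = 72.64%

72.64%


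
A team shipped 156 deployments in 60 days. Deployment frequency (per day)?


Formula: deployments per day = releases / days
= 156 / 60
= 2.6 deploys/day
(equivalently, 18.2 deploys/week)

2.6 deploys/day


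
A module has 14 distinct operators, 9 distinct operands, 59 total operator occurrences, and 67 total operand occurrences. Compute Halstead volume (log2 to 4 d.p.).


Formula: V = N * log2(η), where N = N1 + N2 and η = η1 + η2
η = 14 + 9 = 23
N = 59 + 67 = 126
log2(23) ≈ 4.5236
V = 126 * 4.5236 = 569.97

569.97


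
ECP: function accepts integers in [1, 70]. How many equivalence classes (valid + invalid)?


Valid range: [1, 70]
Class 1: x < 1 — invalid
Class 2: 1 ≤ x ≤ 70 — valid
Class 3: x > 70 — invalid
Total equivalence classes: 3

3 equivalence classes


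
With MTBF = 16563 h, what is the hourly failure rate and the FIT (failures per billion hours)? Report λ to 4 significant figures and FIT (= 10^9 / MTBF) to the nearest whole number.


Formula: λ = 1 / MTBF; FIT = λ × 1e9 = 1e9 / MTBF
λ = 1 / 16563 ≈ 6.038e-05 failures/hour
FIT = 1e9 / 16563 ≈ 60376 failures per 1e9 hours (nearest whole number)

λ = 6.038e-05 /h, FIT = 60376


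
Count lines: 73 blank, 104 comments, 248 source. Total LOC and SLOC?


Total LOC = blank + comment + code
Total LOC = 73 + 104 + 248 = 425
SLOC (source only) = code = 248

Total LOC: 425, SLOC: 248


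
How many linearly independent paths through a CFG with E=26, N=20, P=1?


Formula: V(G) = E - N + 2P
V(G) = 26 - 20 + 2*1
V(G) = 6 + 2
V(G) = 8

8


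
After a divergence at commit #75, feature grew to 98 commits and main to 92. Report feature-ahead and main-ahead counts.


Common ancestor: commit #75
feature commits after divergence: 98 - 75 = 23
main commits after divergence: 92 - 75 = 17
feature is 23 commits ahead of main
main is 17 commits ahead of feature

feature ahead: 23, main ahead: 17


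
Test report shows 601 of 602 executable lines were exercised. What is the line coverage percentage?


Coverage = covered / total * 100
Coverage = 601 / 602 * 100
Coverage = 99.83%

99.83%


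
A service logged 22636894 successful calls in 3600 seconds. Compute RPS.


Formula: throughput = requests / seconds
throughput = 22636894 / 3600
throughput = 6288.03 requests/second

6288.03 requests/second


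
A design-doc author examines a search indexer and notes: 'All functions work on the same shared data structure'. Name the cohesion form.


Reasoning: Functions share data
Type: Communicational cohesion

Communicational cohesion


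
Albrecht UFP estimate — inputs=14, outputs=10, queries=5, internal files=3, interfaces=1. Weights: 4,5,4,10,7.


UFP = EI*4 + EO*5 + EQ*4 + ILF*10 + EIF*7
UFP = 14*4 + 10*5 + 5*4 + 3*10 + 1*7
UFP = 56 + 50 + 20 + 30 + 7
UFP = 163

163


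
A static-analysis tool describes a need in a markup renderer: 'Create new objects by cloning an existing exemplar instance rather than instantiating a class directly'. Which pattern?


This matches the Prototype pattern

Prototype


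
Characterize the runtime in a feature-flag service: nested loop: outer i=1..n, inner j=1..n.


Reasoning: n iterations times n iterations
Complexity: O(n^2)

O(n^2)


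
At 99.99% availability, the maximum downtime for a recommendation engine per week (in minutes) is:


Formula: allowed downtime = period * (100 - SLA) / 100
Period (week) = 10080 minutes
Unavailability fraction = (100 - 99.99) / 100
Allowed downtime = 10080 * (100 - 99.99) / 100
Allowed downtime = 1.008 minutes

1.008 minutes


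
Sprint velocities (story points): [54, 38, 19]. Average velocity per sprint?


Formula: Avg velocity = Total points / Number of sprints
Points: [54, 38, 19]
Sum = 54 + 38 + 19 = 111
Avg velocity = 111 / 3 = 37.0 points/sprint

37.0 points/sprint


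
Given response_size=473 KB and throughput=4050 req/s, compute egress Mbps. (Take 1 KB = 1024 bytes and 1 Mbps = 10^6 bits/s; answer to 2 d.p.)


Formula: Mbps = payload_bytes * RPS * 8 / 1e6
Payload per request = 473 KB = 473 * 1024 = 484352 bytes
Total bytes/sec = 484352 * 4050 = 1961625600
Total bits/sec = 1961625600 * 8 = 15693004800
Mbps = 15693004800 / 1e6 = 15693.0

15693.0 Mbps


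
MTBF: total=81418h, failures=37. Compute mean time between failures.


Formula: MTBF = Total operating time / Number of failures
MTBF = 81418 / 37
MTBF = 2200.49 hours

2200.49 hours


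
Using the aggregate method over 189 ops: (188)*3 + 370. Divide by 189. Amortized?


Formula: Amortized cost = Total cost / Operations
Total cost = (188 * 3) + (1 * 370)
Total cost = 564 + 370 = 934
Amortized = 934 / 189 = 4.9418

4.9418


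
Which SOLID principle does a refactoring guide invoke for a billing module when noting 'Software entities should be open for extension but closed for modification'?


This describes the Open/Closed Principle (OCP)

Open/Closed Principle (OCP)


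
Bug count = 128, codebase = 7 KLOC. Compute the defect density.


Defect density = defects / KLOC
Defect density = 128 / 7
Defect density = 18.286 defects/KLOC

18.286 defects/KLOC


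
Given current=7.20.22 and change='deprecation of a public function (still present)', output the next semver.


Current: 7.20.22
Change category: 'deprecation of a public function (still present)' → minor bump
SemVer rule: minor bump → increment MINOR, reset PATCH to 0 (MAJOR unchanged)
New: 7.21.0

7.21.0


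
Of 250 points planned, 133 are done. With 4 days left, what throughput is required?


Formula: Required rate = Remaining points / Days left
Remaining = 250 - 133 = 117 points
Required rate = 117 / 4 = 29.25 points/day

29.25 points/day


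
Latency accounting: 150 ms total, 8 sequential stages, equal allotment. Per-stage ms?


Formula: per_stage = total_budget / stages
per_stage = 150 / 8
per_stage = 18.75 ms

18.75 ms


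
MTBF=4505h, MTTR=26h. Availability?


Availability = MTBF / (MTBF + MTTR)
Availability = 4505 / (4505 + 26)
Availability = 4505 / 4531
Availability = 99.4262%

99.4262%


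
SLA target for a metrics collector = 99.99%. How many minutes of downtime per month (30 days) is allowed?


Formula: allowed downtime = period * (100 - SLA) / 100
Period (month (30 days)) = 43200 minutes
Unavailability fraction = (100 - 99.99) / 100
Allowed downtime = 43200 * (100 - 99.99) / 100
Allowed downtime = 4.32 minutes

4.32 minutes


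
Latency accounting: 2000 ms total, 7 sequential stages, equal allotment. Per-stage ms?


Formula: per_stage = total_budget / stages
per_stage = 2000 / 7
per_stage = 285.71 ms

285.71 ms


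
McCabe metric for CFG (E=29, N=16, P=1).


Formula: V(G) = E - N + 2P
V(G) = 29 - 16 + 2*1
V(G) = 13 + 2
V(G) = 15

15


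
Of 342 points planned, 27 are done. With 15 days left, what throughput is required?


Formula: Required rate = Remaining points / Days left
Remaining = 342 - 27 = 315 points
Required rate = 315 / 15 = 21.0 points/day

21.0 points/day


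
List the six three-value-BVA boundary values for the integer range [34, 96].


Range: [34, 96]
Boundaries: just below min, min, min+1, max-1, max, just above max
Values: [33, 34, 35, 95, 96, 97]

[33, 34, 35, 95, 96, 97]


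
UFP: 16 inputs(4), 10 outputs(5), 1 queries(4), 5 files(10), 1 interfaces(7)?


UFP = EI*4 + EO*5 + EQ*4 + ILF*10 + EIF*7
UFP = 16*4 + 10*5 + 1*4 + 5*10 + 1*7
UFP = 64 + 50 + 4 + 50 + 7
UFP = 175

175


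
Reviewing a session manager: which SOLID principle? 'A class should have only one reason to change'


This describes the Single Responsibility Principle (SRP)

Single Responsibility Principle (SRP)


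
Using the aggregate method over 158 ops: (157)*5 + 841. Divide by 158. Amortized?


Formula: Amortized cost = Total cost / Operations
Total cost = (157 * 5) + (1 * 841)
Total cost = 785 + 841 = 1626
Amortized = 1626 / 158 = 10.2911

10.2911


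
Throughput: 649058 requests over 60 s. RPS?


Formula: throughput = requests / seconds
throughput = 649058 / 60
throughput = 10817.63 requests/second

10817.63 requests/second


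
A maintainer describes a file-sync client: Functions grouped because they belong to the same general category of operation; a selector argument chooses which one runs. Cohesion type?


Reasoning: Grouped by category of activity, not by data or sequence
Type: Logical cohesion

Logical cohesion


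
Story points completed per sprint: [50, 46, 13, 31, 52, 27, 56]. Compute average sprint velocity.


Formula: Avg velocity = Total points / Number of sprints
Points: [50, 46, 13, 31, 52, 27, 56]
Sum = 50 + 46 + 13 + 31 + 52 + 27 + 56 = 275
Avg velocity = 275 / 7 = 39.29 points/sprint

39.29 points/sprint


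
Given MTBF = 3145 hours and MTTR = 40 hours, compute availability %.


Availability = MTBF / (MTBF + MTTR)
Availability = 3145 / (3145 + 40)
Availability = 3145 / 3185
Availability = 98.7441%

98.7441%


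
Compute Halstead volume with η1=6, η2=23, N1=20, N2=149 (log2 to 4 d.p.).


Formula: V = N * log2(η), where N = N1 + N2 and η = η1 + η2
η = 6 + 23 = 29
N = 20 + 149 = 169
log2(29) ≈ 4.8580
V = 169 * 4.8580 = 821.00

821.00


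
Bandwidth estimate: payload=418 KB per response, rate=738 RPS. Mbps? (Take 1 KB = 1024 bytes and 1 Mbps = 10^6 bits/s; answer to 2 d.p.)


Formula: Mbps = payload_bytes * RPS * 8 / 1e6
Payload per request = 418 KB = 418 * 1024 = 428032 bytes
Total bytes/sec = 428032 * 738 = 315887616
Total bits/sec = 315887616 * 8 = 2527100928
Mbps = 2527100928 / 1e6 = 2527.1

2527.1 Mbps


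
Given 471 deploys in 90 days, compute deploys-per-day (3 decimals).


Formula: deployments per day = releases / days
= 471 / 90
= 5.233 deploys/day
(equivalently, 36.63 deploys/week)

5.233 deploys/day


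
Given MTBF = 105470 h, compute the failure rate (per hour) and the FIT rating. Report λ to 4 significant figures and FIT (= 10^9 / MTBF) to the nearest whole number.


Formula: λ = 1 / MTBF; FIT = λ × 1e9 = 1e9 / MTBF
λ = 1 / 105470 ≈ 9.481e-06 failures/hour
FIT = 1e9 / 105470 ≈ 9481 failures per 1e9 hours (nearest whole number)

λ = 9.481e-06 /h, FIT = 9481


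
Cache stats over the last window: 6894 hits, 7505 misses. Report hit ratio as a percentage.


Formula: hit rate = hits / (hits + misses) * 100
hit rate = 6894 / (6894 + 7505) * 100
hit rate = 6894 / 14399 * 100
hit rate = 47.88%

47.88%


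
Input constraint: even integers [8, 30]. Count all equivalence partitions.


Constraint: even integers in [8, 30]
Class 1: x < 8 — out-of-range invalid
Class 2: x in [8,30] but odd — wrong type invalid
Class 3: x in [8,30] and even — valid
Class 4: x > 30 — out-of-range invalid
Total equivalence classes: 4

4 equivalence classes


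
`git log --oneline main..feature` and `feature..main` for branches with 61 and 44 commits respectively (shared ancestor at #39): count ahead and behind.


Common ancestor: commit #39
feature commits after divergence: 61 - 39 = 22
main commits after divergence: 44 - 39 = 5
feature is 22 commits ahead of main
main is 5 commits ahead of feature

feature ahead: 22, main ahead: 5


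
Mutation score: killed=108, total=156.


Mutation score = killed / total * 100
Mutation score = 108 / 156 * 100
Mutation score = 69.23%

69.23%


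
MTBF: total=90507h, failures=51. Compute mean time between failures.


Formula: MTBF = Total operating time / Number of failures
MTBF = 90507 / 51
MTBF = 1774.65 hours

1774.65 hours


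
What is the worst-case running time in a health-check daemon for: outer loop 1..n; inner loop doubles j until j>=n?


Reasoning: linear outer times logarithmic inner
Complexity: O(n log n)

O(n log n)


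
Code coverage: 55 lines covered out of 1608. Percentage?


Coverage = covered / total * 100
Coverage = 55 / 1608 * 100
Coverage = 3.42%

3.42%


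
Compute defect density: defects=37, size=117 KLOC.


Defect density = defects / KLOC
Defect density = 37 / 117
Defect density = 0.316 defects/KLOC

0.316 defects/KLOC


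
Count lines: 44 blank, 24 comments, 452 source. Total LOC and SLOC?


Total LOC = blank + comment + code
Total LOC = 44 + 24 + 452 = 520
SLOC (source only) = code = 452

Total LOC: 520, SLOC: 452


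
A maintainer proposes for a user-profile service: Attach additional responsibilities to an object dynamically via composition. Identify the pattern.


This matches the Decorator pattern

Decorator


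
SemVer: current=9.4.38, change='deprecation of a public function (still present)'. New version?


Current: 9.4.38
Change category: 'deprecation of a public function (still present)' → minor bump
SemVer rule: minor bump → increment MINOR, reset PATCH to 0 (MAJOR unchanged)
New: 9.5.0

9.5.0


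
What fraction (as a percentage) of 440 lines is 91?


Coverage = covered / total * 100
Coverage = 91 / 440 * 100
Coverage = 20.68%

20.68%


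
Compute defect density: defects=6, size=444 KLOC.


Defect density = defects / KLOC
Defect density = 6 / 444
Defect density = 0.014 defects/KLOC

0.014 defects/KLOC


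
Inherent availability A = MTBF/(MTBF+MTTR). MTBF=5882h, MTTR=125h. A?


Availability = MTBF / (MTBF + MTTR)
Availability = 5882 / (5882 + 125)
Availability = 5882 / 6007
Availability = 97.9191%

97.9191%


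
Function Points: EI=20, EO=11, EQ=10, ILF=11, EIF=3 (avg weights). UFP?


UFP = EI*4 + EO*5 + EQ*4 + ILF*10 + EIF*7
UFP = 20*4 + 11*5 + 10*4 + 11*10 + 3*7
UFP = 80 + 55 + 40 + 110 + 21
UFP = 306

306


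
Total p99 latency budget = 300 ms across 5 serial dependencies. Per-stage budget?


Formula: per_stage = total_budget / stages
per_stage = 300 / 5
per_stage = 60.0 ms

60.0 ms


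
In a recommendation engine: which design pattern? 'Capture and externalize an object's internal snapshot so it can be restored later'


This matches the Memento pattern

Memento


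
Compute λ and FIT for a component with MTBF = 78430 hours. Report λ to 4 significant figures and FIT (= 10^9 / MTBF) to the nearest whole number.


Formula: λ = 1 / MTBF; FIT = λ × 1e9 = 1e9 / MTBF
λ = 1 / 78430 ≈ 1.275e-05 failures/hour
FIT = 1e9 / 78430 ≈ 12750 failures per 1e9 hours (nearest whole number)

λ = 1.275e-05 /h, FIT = 12750


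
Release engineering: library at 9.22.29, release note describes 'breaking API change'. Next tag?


Current: 9.22.29
Change category: 'breaking API change' → major bump
SemVer rule: major bump → increment MAJOR, reset MINOR and PATCH to 0
New: 10.0.0

10.0.0


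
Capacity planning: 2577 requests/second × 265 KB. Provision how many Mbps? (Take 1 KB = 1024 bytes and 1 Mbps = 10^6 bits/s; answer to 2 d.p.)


Formula: Mbps = payload_bytes * RPS * 8 / 1e6
Payload per request = 265 KB = 265 * 1024 = 271360 bytes
Total bytes/sec = 271360 * 2577 = 699294720
Total bits/sec = 699294720 * 8 = 5594357760
Mbps = 5594357760 / 1e6 = 5594.36

5594.36 Mbps


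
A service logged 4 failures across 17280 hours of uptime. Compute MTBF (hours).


Formula: MTBF = Total operating time / Number of failures
MTBF = 17280 / 4
MTBF = 4320.0 hours

4320.0 hours


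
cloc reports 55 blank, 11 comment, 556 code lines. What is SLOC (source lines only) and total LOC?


Total LOC = blank + comment + code
Total LOC = 55 + 11 + 556 = 622
SLOC (source only) = code = 556

Total LOC: 622, SLOC: 556


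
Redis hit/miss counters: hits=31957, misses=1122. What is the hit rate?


Formula: hit rate = hits / (hits + misses) * 100
hit rate = 31957 / (31957 + 1122) * 100
hit rate = 31957 / 33079 * 100
hit rate = 96.61%

96.61%


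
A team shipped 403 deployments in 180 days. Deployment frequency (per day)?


Formula: deployments per day = releases / days
= 403 / 180
= 2.239 deploys/day
(equivalently, 15.67 deploys/week)

2.239 deploys/day


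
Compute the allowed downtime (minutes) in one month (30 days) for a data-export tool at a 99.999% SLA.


Formula: allowed downtime = period * (100 - SLA) / 100
Period (month (30 days)) = 43200 minutes
Unavailability fraction = (100 - 99.999) / 100
Allowed downtime = 43200 * (100 - 99.999) / 100
Allowed downtime = 0.432 minutes

0.432 minutes


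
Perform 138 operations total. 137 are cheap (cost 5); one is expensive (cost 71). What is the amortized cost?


Formula: Amortized cost = Total cost / Operations
Total cost = (137 * 5) + (1 * 71)
Total cost = 685 + 71 = 756
Amortized = 756 / 138 = 5.4783

5.4783


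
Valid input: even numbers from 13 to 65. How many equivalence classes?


Constraint: even integers in [13, 65]
Class 1: x < 13 — out-of-range invalid
Class 2: x in [13,65] but odd — wrong type invalid
Class 3: x in [13,65] and even — valid
Class 4: x > 65 — out-of-range invalid
Total equivalence classes: 4

4 equivalence classes


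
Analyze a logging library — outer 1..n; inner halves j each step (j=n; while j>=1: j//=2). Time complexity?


Reasoning: n times log n
Complexity: O(n log n)

O(n log n)


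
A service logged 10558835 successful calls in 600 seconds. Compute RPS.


Formula: throughput = requests / seconds
throughput = 10558835 / 600
throughput = 17598.06 requests/second

17598.06 requests/second


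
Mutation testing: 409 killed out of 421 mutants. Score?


Mutation score = killed / total * 100
Mutation score = 409 / 421 * 100
Mutation score = 97.15%

97.15%


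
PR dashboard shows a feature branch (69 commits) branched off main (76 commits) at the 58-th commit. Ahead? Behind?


Common ancestor: commit #58
feature commits after divergence: 69 - 58 = 11
main commits after divergence: 76 - 58 = 18
feature is 11 commits ahead of main
main is 18 commits ahead of feature

feature ahead: 11, main ahead: 18


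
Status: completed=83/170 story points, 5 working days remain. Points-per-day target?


Formula: Required rate = Remaining points / Days left
Remaining = 170 - 83 = 87 points
Required rate = 87 / 5 = 17.4 points/day

17.4 points/day


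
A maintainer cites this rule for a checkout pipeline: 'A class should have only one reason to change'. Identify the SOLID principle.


This describes the Single Responsibility Principle (SRP)

Single Responsibility Principle (SRP)


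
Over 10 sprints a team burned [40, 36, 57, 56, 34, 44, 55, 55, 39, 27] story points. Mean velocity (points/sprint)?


Formula: Avg velocity = Total points / Number of sprints
Points: [40, 36, 57, 56, 34, 44, 55, 55, 39, 27]
Sum = 40 + 36 + 57 + 56 + 34 + 44 + 55 + 55 + 39 + 27 = 443
Avg velocity = 443 / 10 = 44.3 points/sprint

44.3 points/sprint


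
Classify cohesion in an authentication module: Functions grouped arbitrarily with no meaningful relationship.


Reasoning: Worst: random grouping
Type: Coincidental cohesion

Coincidental cohesion


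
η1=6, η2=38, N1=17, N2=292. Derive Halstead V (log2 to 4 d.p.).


Formula: V = N * log2(η), where N = N1 + N2 and η = η1 + η2
η = 6 + 38 = 44
N = 17 + 292 = 309
log2(44) ≈ 5.4594
V = 309 * 5.4594 = 1686.95

1686.95


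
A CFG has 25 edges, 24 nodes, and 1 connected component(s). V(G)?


Formula: V(G) = E - N + 2P
V(G) = 25 - 24 + 2*1
V(G) = 1 + 2
V(G) = 3

3


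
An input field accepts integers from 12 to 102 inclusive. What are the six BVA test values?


Range: [12, 102]
Boundaries: just below min, min, min+1, max-1, max, just above max
Values: [11, 12, 13, 101, 102, 103]

[11, 12, 13, 101, 102, 103]


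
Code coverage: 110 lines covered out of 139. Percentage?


Coverage = covered / total * 100
Coverage = 110 / 139 * 100
Coverage = 79.14%

79.14%


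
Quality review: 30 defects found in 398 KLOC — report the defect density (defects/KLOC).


Defect density = defects / KLOC
Defect density = 30 / 398
Defect density = 0.075 defects/KLOC

0.075 defects/KLOC


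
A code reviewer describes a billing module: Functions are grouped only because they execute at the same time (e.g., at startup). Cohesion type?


Reasoning: Related by timing only
Type: Temporal cohesion

Temporal cohesion


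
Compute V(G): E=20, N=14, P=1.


Formula: V(G) = E - N + 2P
V(G) = 20 - 14 + 2*1
V(G) = 6 + 2
V(G) = 8

8


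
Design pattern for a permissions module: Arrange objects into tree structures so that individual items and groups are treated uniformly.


This matches the Composite pattern

Composite


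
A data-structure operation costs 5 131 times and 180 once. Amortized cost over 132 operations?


Formula: Amortized cost = Total cost / Operations
Total cost = (131 * 5) + (1 * 180)
Total cost = 655 + 180 = 835
Amortized = 835 / 132 = 6.3258

6.3258


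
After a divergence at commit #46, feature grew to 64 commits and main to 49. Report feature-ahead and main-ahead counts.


Common ancestor: commit #46
feature commits after divergence: 64 - 46 = 18
main commits after divergence: 49 - 46 = 3
feature is 18 commits ahead of main
main is 3 commits ahead of feature

feature ahead: 18, main ahead: 3


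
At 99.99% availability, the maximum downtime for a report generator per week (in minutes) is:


Formula: allowed downtime = period * (100 - SLA) / 100
Period (week) = 10080 minutes
Unavailability fraction = (100 - 99.99) / 100
Allowed downtime = 10080 * (100 - 99.99) / 100
Allowed downtime = 1.008 minutes

1.008 minutes


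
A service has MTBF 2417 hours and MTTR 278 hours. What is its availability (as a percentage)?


Availability = MTBF / (MTBF + MTTR)
Availability = 2417 / (2417 + 278)
Availability = 2417 / 2695
Availability = 89.6846%

89.6846%


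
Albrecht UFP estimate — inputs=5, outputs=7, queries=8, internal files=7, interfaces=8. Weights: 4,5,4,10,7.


UFP = EI*4 + EO*5 + EQ*4 + ILF*10 + EIF*7
UFP = 5*4 + 7*5 + 8*4 + 7*10 + 8*7
UFP = 20 + 35 + 32 + 70 + 56
UFP = 213

213


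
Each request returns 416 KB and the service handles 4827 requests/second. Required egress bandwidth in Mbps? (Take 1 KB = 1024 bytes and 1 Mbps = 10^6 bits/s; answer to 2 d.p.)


Formula: Mbps = payload_bytes * RPS * 8 / 1e6
Payload per request = 416 KB = 416 * 1024 = 425984 bytes
Total bytes/sec = 425984 * 4827 = 2056224768
Total bits/sec = 2056224768 * 8 = 16449798144
Mbps = 16449798144 / 1e6 = 16449.8

16449.8 Mbps


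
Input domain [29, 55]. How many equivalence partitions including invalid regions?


Valid range: [29, 55]
Class 1: x < 29 — invalid
Class 2: 29 ≤ x ≤ 55 — valid
Class 3: x > 55 — invalid
Total equivalence classes: 3

3 equivalence classes


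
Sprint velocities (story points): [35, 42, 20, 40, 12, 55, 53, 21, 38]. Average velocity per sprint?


Formula: Avg velocity = Total points / Number of sprints
Points: [35, 42, 20, 40, 12, 55, 53, 21, 38]
Sum = 35 + 42 + 20 + 40 + 12 + 55 + 53 + 21 + 38 = 316
Avg velocity = 316 / 9 = 35.11 points/sprint

35.11 points/sprint


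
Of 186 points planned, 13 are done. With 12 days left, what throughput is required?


Formula: Required rate = Remaining points / Days left
Remaining = 186 - 13 = 173 points
Required rate = 173 / 12 = 14.42 points/day

14.42 points/day


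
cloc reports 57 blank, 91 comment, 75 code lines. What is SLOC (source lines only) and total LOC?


Total LOC = blank + comment + code
Total LOC = 57 + 91 + 75 = 223
SLOC (source only) = code = 75

Total LOC: 223, SLOC: 75


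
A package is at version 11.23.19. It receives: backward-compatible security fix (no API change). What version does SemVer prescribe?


Current: 11.23.19
Change category: 'backward-compatible security fix (no API change)' → patch bump
SemVer rule: patch bump → increment PATCH (MAJOR and MINOR unchanged)
New: 11.23.20

11.23.20


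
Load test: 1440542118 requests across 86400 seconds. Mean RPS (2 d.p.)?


Formula: throughput = requests / seconds
throughput = 1440542118 / 86400
throughput = 16672.94 requests/second

16672.94 requests/second


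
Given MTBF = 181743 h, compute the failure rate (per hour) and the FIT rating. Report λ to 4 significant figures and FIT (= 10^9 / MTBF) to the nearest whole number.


Formula: λ = 1 / MTBF; FIT = λ × 1e9 = 1e9 / MTBF
λ = 1 / 181743 ≈ 5.502e-06 failures/hour
FIT = 1e9 / 181743 ≈ 5502 failures per 1e9 hours (nearest whole number)

λ = 5.502e-06 /h, FIT = 5502


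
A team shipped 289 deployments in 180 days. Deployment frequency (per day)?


Formula: deployments per day = releases / days
= 289 / 180
= 1.606 deploys/day
(equivalently, 11.24 deploys/week)

1.606 deploys/day


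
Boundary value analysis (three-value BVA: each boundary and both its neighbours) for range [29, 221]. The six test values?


Range: [29, 221]
Boundaries: just below min, min, min+1, max-1, max, just above max
Values: [28, 29, 30, 220, 221, 222]

[28, 29, 30, 220, 221, 222]


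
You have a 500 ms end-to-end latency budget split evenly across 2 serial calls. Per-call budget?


Formula: per_stage = total_budget / stages
per_stage = 500 / 2
per_stage = 250.0 ms

250.0 ms


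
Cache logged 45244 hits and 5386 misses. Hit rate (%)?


Formula: hit rate = hits / (hits + misses) * 100
hit rate = 45244 / (45244 + 5386) * 100
hit rate = 45244 / 50630 * 100
hit rate = 89.36%

89.36%


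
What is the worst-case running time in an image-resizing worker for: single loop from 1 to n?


Reasoning: one pass through n items
Complexity: O(n)

O(n)


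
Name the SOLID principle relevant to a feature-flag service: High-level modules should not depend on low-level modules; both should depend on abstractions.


This describes the Dependency Inversion Principle (DIP)

Dependency Inversion Principle (DIP)


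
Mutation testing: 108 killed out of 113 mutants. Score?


Mutation score = killed / total * 100
Mutation score = 108 / 113 * 100
Mutation score = 95.58%

95.58%


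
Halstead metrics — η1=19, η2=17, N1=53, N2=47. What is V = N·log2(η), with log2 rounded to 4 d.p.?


Formula: V = N * log2(η), where N = N1 + N2 and η = η1 + η2
η = 19 + 17 = 36
N = 53 + 47 = 100
log2(36) ≈ 5.1699
V = 100 * 5.1699 = 516.99

516.99


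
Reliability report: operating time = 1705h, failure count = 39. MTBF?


Formula: MTBF = Total operating time / Number of failures
MTBF = 1705 / 39
MTBF = 43.72 hours

43.72 hours


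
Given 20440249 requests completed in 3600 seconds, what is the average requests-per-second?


Formula: throughput = requests / seconds
throughput = 20440249 / 3600
throughput = 5677.85 requests/second

5677.85 requests/second


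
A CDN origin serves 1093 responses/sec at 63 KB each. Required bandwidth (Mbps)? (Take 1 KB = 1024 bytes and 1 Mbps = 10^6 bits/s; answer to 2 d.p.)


Formula: Mbps = payload_bytes * RPS * 8 / 1e6
Payload per request = 63 KB = 63 * 1024 = 64512 bytes
Total bytes/sec = 64512 * 1093 = 70511616
Total bits/sec = 70511616 * 8 = 564092928
Mbps = 564092928 / 1e6 = 564.09

564.09 Mbps


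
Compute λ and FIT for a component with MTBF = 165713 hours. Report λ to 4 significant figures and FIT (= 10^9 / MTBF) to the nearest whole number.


Formula: λ = 1 / MTBF; FIT = λ × 1e9 = 1e9 / MTBF
λ = 1 / 165713 ≈ 6.035e-06 failures/hour
FIT = 1e9 / 165713 ≈ 6035 failures per 1e9 hours (nearest whole number)

λ = 6.035e-06 /h, FIT = 6035


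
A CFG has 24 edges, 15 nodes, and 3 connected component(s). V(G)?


Formula: V(G) = E - N + 2P
V(G) = 24 - 15 + 2*3
V(G) = 9 + 6
V(G) = 15

15


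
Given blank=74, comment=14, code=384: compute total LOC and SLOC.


Total LOC = blank + comment + code
Total LOC = 74 + 14 + 384 = 472
SLOC (source only) = code = 384

Total LOC: 472, SLOC: 384


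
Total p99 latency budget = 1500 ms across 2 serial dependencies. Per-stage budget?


Formula: per_stage = total_budget / stages
per_stage = 1500 / 2
per_stage = 750.0 ms

750.0 ms


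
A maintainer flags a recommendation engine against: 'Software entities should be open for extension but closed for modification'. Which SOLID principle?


This describes the Open/Closed Principle (OCP)

Open/Closed Principle (OCP)


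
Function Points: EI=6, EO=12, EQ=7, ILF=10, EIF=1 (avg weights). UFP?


UFP = EI*4 + EO*5 + EQ*4 + ILF*10 + EIF*7
UFP = 6*4 + 12*5 + 7*4 + 10*10 + 1*7
UFP = 24 + 60 + 28 + 100 + 7
UFP = 219

219


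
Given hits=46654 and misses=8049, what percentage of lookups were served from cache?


Formula: hit rate = hits / (hits + misses) * 100
hit rate = 46654 / (46654 + 8049) * 100
hit rate = 46654 / 54703 * 100
hit rate = 85.29%

85.29%


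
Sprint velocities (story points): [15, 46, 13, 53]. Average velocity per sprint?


Formula: Avg velocity = Total points / Number of sprints
Points: [15, 46, 13, 53]
Sum = 15 + 46 + 13 + 53 = 127
Avg velocity = 127 / 4 = 31.75 points/sprint

31.75 points/sprint


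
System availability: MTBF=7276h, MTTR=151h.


Availability = MTBF / (MTBF + MTTR)
Availability = 7276 / (7276 + 151)
Availability = 7276 / 7427
Availability = 97.9669%

97.9669%


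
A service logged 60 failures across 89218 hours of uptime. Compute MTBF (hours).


Formula: MTBF = Total operating time / Number of failures
MTBF = 89218 / 60
MTBF = 1486.97 hours

1486.97 hours


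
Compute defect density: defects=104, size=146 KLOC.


Defect density = defects / KLOC
Defect density = 104 / 146
Defect density = 0.712 defects/KLOC

0.712 defects/KLOC


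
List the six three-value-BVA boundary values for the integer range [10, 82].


Range: [10, 82]
Boundaries: just below min, min, min+1, max-1, max, just above max
Values: [9, 10, 11, 81, 82, 83]

[9, 10, 11, 81, 82, 83]


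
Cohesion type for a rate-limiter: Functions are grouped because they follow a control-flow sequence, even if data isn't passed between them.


Reasoning: Grouped by order of execution within a routine, not by data flow
Type: Procedural cohesion

Procedural cohesion


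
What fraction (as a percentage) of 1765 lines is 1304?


Coverage = covered / total * 100
Coverage = 1304 / 1765 * 100
Coverage = 73.88%

73.88%


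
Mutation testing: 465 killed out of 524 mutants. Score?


Mutation score = killed / total * 100
Mutation score = 465 / 524 * 100
Mutation score = 88.74%

88.74%


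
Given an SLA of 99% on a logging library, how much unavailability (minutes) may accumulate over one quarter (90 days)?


Formula: allowed downtime = period * (100 - SLA) / 100
Period (quarter (90 days)) = 129600 minutes
Unavailability fraction = (100 - 99.0) / 100
Allowed downtime = 129600 * (100 - 99.0) / 100
Allowed downtime = 1296.0 minutes

1296.0 minutes


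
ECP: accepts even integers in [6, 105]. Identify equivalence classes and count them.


Constraint: even integers in [6, 105]
Class 1: x < 6 — out-of-range invalid
Class 2: x in [6,105] but odd — wrong type invalid
Class 3: x in [6,105] and even — valid
Class 4: x > 105 — out-of-range invalid
Total equivalence classes: 4

4 equivalence classes


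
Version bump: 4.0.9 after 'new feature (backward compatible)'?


Current: 4.0.9
Change category: 'new feature (backward compatible)' → minor bump
SemVer rule: minor bump → increment MINOR, reset PATCH to 0 (MAJOR unchanged)
New: 4.1.0

4.1.0


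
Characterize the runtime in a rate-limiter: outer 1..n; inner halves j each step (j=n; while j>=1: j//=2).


Reasoning: n times log n
Complexity: O(n log n)

O(n log n)


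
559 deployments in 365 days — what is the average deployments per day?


Formula: deployments per day = releases / days
= 559 / 365
= 1.532 deploys/day
(equivalently, 10.72 deploys/week)

1.532 deploys/day


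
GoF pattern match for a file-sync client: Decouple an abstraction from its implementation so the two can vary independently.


This matches the Bridge pattern

Bridge


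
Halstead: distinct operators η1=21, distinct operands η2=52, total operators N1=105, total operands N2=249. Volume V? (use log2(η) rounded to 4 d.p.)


Formula: V = N * log2(η), where N = N1 + N2 and η = η1 + η2
η = 21 + 52 = 73
N = 105 + 249 = 354
log2(73) ≈ 6.1898
V = 354 * 6.1898 = 2191.19

2191.19


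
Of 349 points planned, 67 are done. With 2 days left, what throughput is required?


Formula: Required rate = Remaining points / Days left
Remaining = 349 - 67 = 282 points
Required rate = 282 / 2 = 141.0 points/day

141.0 points/day


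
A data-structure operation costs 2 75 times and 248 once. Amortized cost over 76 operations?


Formula: Amortized cost = Total cost / Operations
Total cost = (75 * 2) + (1 * 248)
Total cost = 150 + 248 = 398
Amortized = 398 / 76 = 5.2368

5.2368


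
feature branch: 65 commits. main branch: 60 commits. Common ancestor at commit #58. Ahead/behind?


Common ancestor: commit #58
feature commits after divergence: 65 - 58 = 7
main commits after divergence: 60 - 58 = 2
feature is 7 commits ahead of main
main is 2 commits ahead of feature

feature ahead: 7, main ahead: 2


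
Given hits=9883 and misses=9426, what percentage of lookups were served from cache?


Formula: hit rate = hits / (hits + misses) * 100
hit rate = 9883 / (9883 + 9426) * 100
hit rate = 9883 / 19309 * 100
hit rate = 51.18%

51.18%


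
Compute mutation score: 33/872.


Mutation score = killed / total * 100
Mutation score = 33 / 872 * 100
Mutation score = 3.78%

3.78%


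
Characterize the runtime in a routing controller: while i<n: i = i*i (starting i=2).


Reasoning: squaring drives double-exponential growth; iterations ~ log log n
Complexity: O(log log n)

O(log log n)


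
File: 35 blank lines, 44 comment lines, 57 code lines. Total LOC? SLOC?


Total LOC = blank + comment + code
Total LOC = 35 + 44 + 57 = 136
SLOC (source only) = code = 57

Total LOC: 136, SLOC: 57


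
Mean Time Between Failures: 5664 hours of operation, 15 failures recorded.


Formula: MTBF = Total operating time / Number of failures
MTBF = 5664 / 15
MTBF = 377.6 hours

377.6 hours


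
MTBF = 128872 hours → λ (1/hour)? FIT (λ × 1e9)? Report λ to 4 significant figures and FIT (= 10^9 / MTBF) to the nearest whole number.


Formula: λ = 1 / MTBF; FIT = λ × 1e9 = 1e9 / MTBF
λ = 1 / 128872 ≈ 7.760e-06 failures/hour
FIT = 1e9 / 128872 ≈ 7760 failures per 1e9 hours (nearest whole number)

λ = 7.760e-06 /h, FIT = 7760


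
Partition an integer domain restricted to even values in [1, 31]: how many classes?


Constraint: even integers in [1, 31]
Class 1: x < 1 — out-of-range invalid
Class 2: x in [1,31] but odd — wrong type invalid
Class 3: x in [1,31] and even — valid
Class 4: x > 31 — out-of-range invalid
Total equivalence classes: 4

4 equivalence classes


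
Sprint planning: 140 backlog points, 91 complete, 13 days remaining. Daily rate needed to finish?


Formula: Required rate = Remaining points / Days left
Remaining = 140 - 91 = 49 points
Required rate = 49 / 13 = 3.77 points/day

3.77 points/day


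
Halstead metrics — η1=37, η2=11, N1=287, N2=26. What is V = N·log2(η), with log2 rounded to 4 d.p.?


Formula: V = N * log2(η), where N = N1 + N2 and η = η1 + η2
η = 37 + 11 = 48
N = 287 + 26 = 313
log2(48) ≈ 5.5850
V = 313 * 5.5850 = 1748.11

1748.11


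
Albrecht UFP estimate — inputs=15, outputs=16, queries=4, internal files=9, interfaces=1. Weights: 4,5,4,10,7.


UFP = EI*4 + EO*5 + EQ*4 + ILF*10 + EIF*7
UFP = 15*4 + 16*5 + 4*4 + 9*10 + 1*7
UFP = 60 + 80 + 16 + 90 + 7
UFP = 253

253


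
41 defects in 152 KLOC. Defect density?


Defect density = defects / KLOC
Defect density = 41 / 152
Defect density = 0.27 defects/KLOC

0.27 defects/KLOC


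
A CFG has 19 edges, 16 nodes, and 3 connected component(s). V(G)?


Formula: V(G) = E - N + 2P
V(G) = 19 - 16 + 2*3
V(G) = 3 + 6
V(G) = 9

9


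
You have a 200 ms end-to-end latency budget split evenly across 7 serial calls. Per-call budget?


Formula: per_stage = total_budget / stages
per_stage = 200 / 7
per_stage = 28.57 ms

28.57 ms


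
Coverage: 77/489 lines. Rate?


Coverage = covered / total * 100
Coverage = 77 / 489 * 100
Coverage = 15.75%

15.75%


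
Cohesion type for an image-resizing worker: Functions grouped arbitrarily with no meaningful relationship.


Reasoning: Worst: random grouping
Type: Coincidental cohesion

Coincidental cohesion


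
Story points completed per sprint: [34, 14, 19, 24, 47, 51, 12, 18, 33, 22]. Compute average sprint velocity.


Formula: Avg velocity = Total points / Number of sprints
Points: [34, 14, 19, 24, 47, 51, 12, 18, 33, 22]
Sum = 34 + 14 + 19 + 24 + 47 + 51 + 12 + 18 + 33 + 22 = 274
Avg velocity = 274 / 10 = 27.4 points/sprint

27.4 points/sprint


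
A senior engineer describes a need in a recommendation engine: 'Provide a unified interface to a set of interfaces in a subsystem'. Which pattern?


This matches the Facade pattern

Facade


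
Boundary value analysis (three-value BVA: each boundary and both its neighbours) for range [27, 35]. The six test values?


Range: [27, 35]
Boundaries: just below min, min, min+1, max-1, max, just above max
Values: [26, 27, 28, 34, 35, 36]

[26, 27, 28, 34, 35, 36]


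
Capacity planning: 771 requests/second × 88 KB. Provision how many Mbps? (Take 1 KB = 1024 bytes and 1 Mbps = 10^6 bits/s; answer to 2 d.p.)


Formula: Mbps = payload_bytes * RPS * 8 / 1e6
Payload per request = 88 KB = 88 * 1024 = 90112 bytes
Total bytes/sec = 90112 * 771 = 69476352
Total bits/sec = 69476352 * 8 = 555810816
Mbps = 555810816 / 1e6 = 555.81

555.81 Mbps


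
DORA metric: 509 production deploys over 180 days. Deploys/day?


Formula: deployments per day = releases / days
= 509 / 180
= 2.828 deploys/day
(equivalently, 19.79 deploys/week)

2.828 deploys/day


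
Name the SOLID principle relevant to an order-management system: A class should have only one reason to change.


This describes the Single Responsibility Principle (SRP)

Single Responsibility Principle (SRP)
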